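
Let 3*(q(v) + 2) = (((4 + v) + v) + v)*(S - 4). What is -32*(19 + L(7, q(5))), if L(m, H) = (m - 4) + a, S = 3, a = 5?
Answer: -864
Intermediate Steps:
q(v) = -10/3 - v (q(v) = -2 + ((((4 + v) + v) + v)*(3 - 4))/3 = -2 + (((4 + 2*v) + v)*(-1))/3 = -2 + ((4 + 3*v)*(-1))/3 = -2 + (-4 - 3*v)/3 = -2 + (-4/3 - v) = -10/3 - v)
L(m, H) = 1 + m (L(m, H) = (m - 4) + 5 = (-4 + m) + 5 = 1 + m)
-32*(19 + L(7, q(5))) = -32*(19 + (1 + 7)) = -32*(19 + 8) = -32*27 = -864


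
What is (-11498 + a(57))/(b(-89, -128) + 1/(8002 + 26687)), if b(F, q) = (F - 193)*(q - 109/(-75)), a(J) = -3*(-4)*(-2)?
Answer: -9992166450/30947930131 ≈ -0.32287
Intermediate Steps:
a(J) = -24 (a(J) = 12*(-2) = -24)
b(F, q) = (-193 + F)*(109/75 + q) (b(F, q) = (-193 + F)*(q - 109*(-1/75)) = (-193 + F)*(q + 109/75) = (-193 + F)*(109/75 + q))
(-11498 + a(57))/(b(-89, -128) + 1/(8002 + 26687)) = (-11498 - 24)/((-21037/75 - 193*(-128) + (109/75)*(-89) - 89*(-128)) + 1/(8002 + 26687)) = -11522/((-21037/75 + 24704 - 9701/75 + 11392) + 1/34689) = -11522/(892154/25 + 1/34689) = -11522/30947930131/867225 = -11522*867225/30947930131 = -9992166450/30947930131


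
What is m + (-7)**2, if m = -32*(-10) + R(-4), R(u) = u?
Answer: 365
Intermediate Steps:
m = 316 (m = -32*(-10) - 4 = 320 - 4 = 316)
m + (-7)**2 = 316 + (-7)**2 = 316 + 49 = 365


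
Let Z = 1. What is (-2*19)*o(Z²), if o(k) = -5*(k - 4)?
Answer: -570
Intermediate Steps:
o(k) = 20 - 5*k (o(k) = -5*(-4 + k) = 20 - 5*k)
(-2*19)*o(Z²) = (-2*19)*(20 - 5*1²) = -38*(20 - 5*1) = -38*(20 - 5) = -38*15 = -570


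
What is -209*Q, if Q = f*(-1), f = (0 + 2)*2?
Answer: 836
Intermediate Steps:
f = 4 (f = 2*2 = 4)
Q = -4 (Q = 4*(-1) = -4)
-209*Q = -209*(-4) = 836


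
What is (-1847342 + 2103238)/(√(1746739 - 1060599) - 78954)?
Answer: -2525501598/779130997 - 831662*√1015/779130997 ≈ -3.2754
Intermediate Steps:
(-1847342 + 2103238)/(√(1746739 - 1060599) - 78954) = 255896/(√686140 - 78954) = 255896/(26*√1015 - 78954) = 255896/(-78954 + 26*√1015)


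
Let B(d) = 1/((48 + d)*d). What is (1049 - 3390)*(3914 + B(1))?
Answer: -448973367/49 ≈ -9.1627e+6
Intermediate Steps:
B(d) = 1/(d*(48 + d))
(1049 - 3390)*(3914 + B(1)) = (1049 - 3390)*(3914 + 1/(1*(48 + 1))) = -2341*(3914 + 1/49) = -2341*191787/49 = -448973367/49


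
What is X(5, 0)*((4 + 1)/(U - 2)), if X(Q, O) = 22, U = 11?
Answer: 110/9 ≈ 12.222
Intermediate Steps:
X(5, 0)*((4 + 1)/(U - 2)) = 22*((4 + 1)/(11 - 2)) = 22*(5/9) = 110/9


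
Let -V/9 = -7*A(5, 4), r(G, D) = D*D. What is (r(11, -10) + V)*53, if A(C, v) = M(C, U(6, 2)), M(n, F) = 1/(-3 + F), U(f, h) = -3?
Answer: 9487/2 ≈ 4743.5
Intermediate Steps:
A(C, v) = -1/6 (A(C, v) = 1/(-3 - 3) = 1/(-6) = -1/6)
r(G, D) = D**2
V = -21/2 (V = -(-63)*(-1)/6 = -9*7/6 = -21/2 ≈ -10.500)
(r(11, -10) + V)*53 = ((-10)**2 - 21/2)*53 = (100 - 21/2)*53 = (179/2)*53 = 9487/2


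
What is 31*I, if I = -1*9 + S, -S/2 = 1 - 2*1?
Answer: -217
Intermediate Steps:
S = 2 (S = -2*(1 - 2*1) = -2*(1 - 2) = -2*(-1) = 2)
I = -7 (I = -1*9 + 2 = -9 + 2 = -7)
31*I = 31*(-7) = -217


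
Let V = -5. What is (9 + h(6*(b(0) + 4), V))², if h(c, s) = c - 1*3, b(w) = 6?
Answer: 4356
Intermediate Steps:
h(c, s) = -3 + c (h(c, s) = c - 3 = -3 + c)
(9 + h(6*(b(0) + 4), V))² = (9 + (-3 + 6*(6 + 4)))² = (9 + (-3 + 6*10))² = (9 + (-3 + 60))² = (9 + 57)² = 66² = 4356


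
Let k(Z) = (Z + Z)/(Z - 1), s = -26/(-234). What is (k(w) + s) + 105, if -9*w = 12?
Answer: 6694/63 ≈ 106.25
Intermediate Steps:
s = ⅑ (s = -26*(-1/234) = ⅑ ≈ 0.11111)
w = -4/3 (w = -⅑*12 = -4/3 ≈ -1.3333)
k(Z) = 2*Z/(-1 + Z) (k(Z) = (2*Z)/(-1 + Z) = 2*Z/(-1 + Z))
(k(w) + s) + 105 = (2*(-4/3)/(-1 - 4/3) + ⅑) + 105 = (2*(-4/3)/(-7/3) + ⅑) + 105 = (2*(-4/3)*(-3/7) + ⅑) + 105 = (8/7 + ⅑) + 105 = 79/63 + 105 = 6694/63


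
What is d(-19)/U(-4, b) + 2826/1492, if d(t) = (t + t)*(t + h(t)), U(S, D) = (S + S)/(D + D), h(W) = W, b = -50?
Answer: 13466713/746 ≈ 18052.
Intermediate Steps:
U(S, D) = S/D (U(S, D) = (2*S)/((2*D)) = (2*S)*(1/(2*D)) = S/D)
d(t) = 4*t**2 (d(t) = (t + t)*(t + t) = (2*t)*(2*t) = 4*t**2)
d(-19)/U(-4, b) + 2826/1492 = (4*(-19)**2)/((-4/(-50))) + 2826/1492 = (4*361)/((-4*(-1/50))) + 2826*(1/1492) = 1444/(2/25) + 1413/746 = 1444*(25/2) + 1413/746 = 18050 + 1413/746 = 13466713/746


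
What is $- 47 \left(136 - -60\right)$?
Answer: $-9212$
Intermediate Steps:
$- 47 \left(136 - -60\right) = - 47 \left(136 + 60\right) = \left(-47\right) 196 = -9212$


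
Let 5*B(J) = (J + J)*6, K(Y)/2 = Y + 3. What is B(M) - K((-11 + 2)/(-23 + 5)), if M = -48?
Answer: -611/5 ≈ -122.20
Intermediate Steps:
K(Y) = 6 + 2*Y (K(Y) = 2*(Y + 3) = 2*(3 + Y) = 6 + 2*Y)
B(J) = 12*J/5 (B(J) = ((J + J)*6)/5 = ((2*J)*6)/5 = (12*J)/5 = 12*J/5)
B(M) - K((-11 + 2)/(-23 + 5)) = (12/5)*(-48) - (6 + 2*((-11 + 2)/(-23 + 5))) = -576/5 - (6 + 2*(-9/(-18))) = -576/5 - (6 + 2*(-9*(-1/18))) = -576/5 - (6 + 2*(½)) = -576/5 - (6 + 1) = -576/5 - 1*7 = -576/5 - 7 = -611/5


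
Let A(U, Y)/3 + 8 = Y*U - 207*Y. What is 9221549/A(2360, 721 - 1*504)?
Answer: 9221549/1401579 ≈ 6.5794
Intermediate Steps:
A(U, Y) = -24 - 621*Y + 3*U*Y (A(U, Y) = -24 + 3*(Y*U - 207*Y) = -24 + 3*(U*Y - 207*Y) = -24 + 3*(-207*Y + U*Y) = -24 + (-621*Y + 3*U*Y) = -24 - 621*Y + 3*U*Y)
9221549/A(2360, 721 - 1*504) = 9221549/(-24 - 621*(721 - 1*504) + 3*2360*(721 - 1*504)) = 9221549/(-24 - 621*(721 - 504) + 3*2360*(721 - 504)) = 9221549/(-24 - 621*217 + 3*2360*217) = 9221549/(-24 - 134757 + 1536360) = 9221549/1401579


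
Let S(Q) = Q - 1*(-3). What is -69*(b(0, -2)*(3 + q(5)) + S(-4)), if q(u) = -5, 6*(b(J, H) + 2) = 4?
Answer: -115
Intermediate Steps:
b(J, H) = -4/3 (b(J, H) = -2 + (⅙)*4 = -2 + ⅔ = -4/3)
S(Q) = 3 + Q (S(Q) = Q + 3 = 3 + Q)
-69*(b(0, -2)*(3 + q(5)) + S(-4)) = -69*(-4*(3 - 5)/3 + (3 - 4)) = -69*(-4/3*(-2) - 1) = -69*(8/3 - 1) = -69*5/3 = -115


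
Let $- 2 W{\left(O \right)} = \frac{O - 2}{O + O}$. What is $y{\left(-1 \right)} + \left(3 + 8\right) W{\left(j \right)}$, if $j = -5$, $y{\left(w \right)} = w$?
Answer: $- \frac{97}{20} \approx -4.85$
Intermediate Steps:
$W{\left(O \right)} = - \frac{-2 + O}{4 O}$ ($W{\left(O \right)} = - \frac{\left(O - 2\right) \frac{1}{O + O}}{2} = - \frac{\left(-2 + O\right) \frac{1}{2 O}}{2} = - \frac{\frac{1}{2} \frac{1}{O} \left(-2 + O\right)}{2} = - \frac{-2 + O}{4 O}$)
$y{\left(-1 \right)} + \left(3 + 8\right) W{\left(j \right)} = -1 + \left(3 + 8\right) \frac{2 - -5}{4 \left(-5\right)} = -1 + 11 \cdot \frac{1}{4} \left(- \frac{1}{5}\right) \left(2 + 5\right) = -1 + 11 \cdot \frac{1}{4} \left(- \frac{1}{5}\right) 7 = -1 + 11 \left(- \frac{7}{20}\right) = -1 - \frac{77}{20} = - \frac{97}{20}$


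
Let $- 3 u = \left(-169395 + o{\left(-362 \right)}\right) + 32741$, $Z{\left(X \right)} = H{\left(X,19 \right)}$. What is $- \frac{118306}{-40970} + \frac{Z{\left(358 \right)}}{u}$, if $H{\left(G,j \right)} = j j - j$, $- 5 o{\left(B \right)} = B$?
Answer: $\frac{6750190829}{2331561730} \approx 2.8951$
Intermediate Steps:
$o{\left(B \right)} = - \frac{B}{5}$
$H{\left(G,j \right)} = j^{2} - j$
$Z{\left(X \right)} = 342$ ($Z{\left(X \right)} = 19 \left(-1 + 19\right) = 19 \cdot 18 = 342$)
$u = \frac{227636}{5}$ ($u = - \frac{\left(-169395 - - \frac{362}{5}\right) + 32741}{3} = - \frac{\left(-169395 + \frac{362}{5}\right) + 32741}{3} = - \frac{- \frac{846613}{5} + 32741}{3} = \left(- \frac{1}{3}\right) \left(- \frac{682908}{5}\right) = \frac{227636}{5} \approx 45527.0$)
$- \frac{118306}{-40970} + \frac{Z{\left(358 \right)}}{u} = - \frac{118306}{-40970} + \frac{342}{\frac{227636}{5}} = \left(-118306\right) \left(- \frac{1}{40970}\right) + 342 \cdot \frac{5}{227636} = \frac{59153}{20485} + \frac{855}{113818} = \frac{6750190829}{2331561730}$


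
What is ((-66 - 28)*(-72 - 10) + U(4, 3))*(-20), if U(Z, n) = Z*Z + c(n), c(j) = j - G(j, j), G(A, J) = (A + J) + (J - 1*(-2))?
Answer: -154320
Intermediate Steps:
G(A, J) = 2 + A + 2*J (G(A, J) = (A + J) + (J + 2) = (A + J) + (2 + J) = 2 + A + 2*J)
c(j) = -2 - 2*j (c(j) = j - (2 + j + 2*j) = j - (2 + 3*j) = j + (-2 - 3*j) = -2 - 2*j)
U(Z, n) = -2 + Z² - 2*n (U(Z, n) = Z*Z + (-2 - 2*n) = Z² + (-2 - 2*n) = -2 + Z² - 2*n)
((-66 - 28)*(-72 - 10) + U(4, 3))*(-20) = ((-66 - 28)*(-72 - 10) + (-2 + 4² - 2*3))*(-20) = (-94*(-82) + (-2 + 16 - 6))*(-20) = (7708 + 8)*(-20) = 7716*(-20) = -154320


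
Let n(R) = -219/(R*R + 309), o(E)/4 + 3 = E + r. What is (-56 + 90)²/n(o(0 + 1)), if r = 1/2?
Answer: -132940/73 ≈ -1821.1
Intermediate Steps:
r = ½ ≈ 0.50000
o(E) = -10 + 4*E (o(E) = -12 + 4*(E + ½) = -12 + 4*(½ + E) = -12 + (2 + 4*E) = -10 + 4*E)
n(R) = -219/(309 + R²) (n(R) = -219/(R² + 309) = -219/(309 + R²))
(-56 + 90)²/n(o(0 + 1)) = (-56 + 90)²/((-219/(309 + (-10 + 4*(0 + 1))²))) = 34²/((-219/(309 + (-10 + 4*1)²))) = 1156/((-219/(309 + (-10 + 4)²))) = 1156/((-219/(309 + (-6)²))) = 1156/((-219/(309 + 36))) = 1156/((-219/345)) = 1156/((-219*1/345)) = 1156/(-73/115) = 1156*(-115/73) = -132940/73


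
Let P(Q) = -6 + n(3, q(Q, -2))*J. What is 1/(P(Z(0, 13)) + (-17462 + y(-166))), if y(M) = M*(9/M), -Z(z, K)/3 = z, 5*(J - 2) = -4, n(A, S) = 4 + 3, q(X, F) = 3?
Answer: -5/87253 ≈ -5.7305e-5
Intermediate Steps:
n(A, S) = 7
J = 6/5 (J = 2 + (⅕)*(-4) = 2 - ⅘ = 6/5 ≈ 1.2000)
Z(z, K) = -3*z
P(Q) = 12/5 (P(Q) = -6 + 7*(6/5) = -6 + 42/5 = 12/5)
y(M) = 9
1/(P(Z(0, 13)) + (-17462 + y(-166))) = 1/(12/5 + (-17462 + 9)) = 1/(12/5 - 17453) = 1/(-87253/5) = -5/87253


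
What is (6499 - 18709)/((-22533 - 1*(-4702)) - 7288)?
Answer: 4070/8373 ≈ 0.48609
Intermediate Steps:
(6499 - 18709)/((-22533 - 1*(-4702)) - 7288) = -12210/((-22533 + 4702) - 7288) = -12210/(-17831 - 7288) = -12210/(-25119) = -12210*(-1/25119) = 4070/8373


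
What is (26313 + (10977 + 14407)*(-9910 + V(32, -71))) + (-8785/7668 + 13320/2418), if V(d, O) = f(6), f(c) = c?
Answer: -776805650459287/3090204 ≈ -2.5138e+8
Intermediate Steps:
V(d, O) = 6
(26313 + (10977 + 14407)*(-9910 + V(32, -71))) + (-8785/7668 + 13320/2418) = (26313 + (10977 + 14407)*(-9910 + 6)) + (-8785/7668 + 13320/2418) = (26313 + 25384*(-9904)) + (-8785*1/7668 + 13320*(1/2418)) = (26313 - 251403136) + (-8785/7668 + 2220/403) = -251376823 + 13482605/3090204 = -776805650459287/3090204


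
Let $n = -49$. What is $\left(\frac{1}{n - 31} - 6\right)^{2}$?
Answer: $\frac{231361}{6400} \approx 36.15$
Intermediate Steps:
$\left(\frac{1}{n - 31} - 6\right)^{2} = \left(\frac{1}{-49 - 31} - 6\right)^{2} = \left(\frac{1}{-80} - 6\right)^{2} = \left(- \frac{1}{80} - 6\right)^{2} = \left(- \frac{481}{80}\right)^{2} = \frac{231361}{6400}$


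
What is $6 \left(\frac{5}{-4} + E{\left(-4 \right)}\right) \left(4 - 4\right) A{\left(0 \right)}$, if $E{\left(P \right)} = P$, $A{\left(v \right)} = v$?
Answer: $0$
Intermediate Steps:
$6 \left(\frac{5}{-4} + E{\left(-4 \right)}\right) \left(4 - 4\right) A{\left(0 \right)} = 6 \left(\frac{5}{-4} - 4\right) \left(4 - 4\right) 0 = 6 \left(5 \left(- \frac{1}{4}\right) - 4\right) 0 \cdot 0 = 6 \left(- \frac{5}{4} - 4\right) 0 \cdot 0 = 6 \left(\left(- \frac{21}{4}\right) 0\right) 0 = 6 \cdot 0 \cdot 0 = 0 \cdot 0 = 0$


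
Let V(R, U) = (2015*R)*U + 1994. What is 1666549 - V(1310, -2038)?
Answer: 5381271255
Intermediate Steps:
V(R, U) = 1994 + 2015*R*U (V(R, U) = 2015*R*U + 1994 = 1994 + 2015*R*U)
1666549 - V(1310, -2038) = 1666549 - (1994 + 2015*1310*(-2038)) = 1666549 - (1994 - 5379606700) = 1666549 - 1*(-5379604706) = 1666549 + 5379604706 = 5381271255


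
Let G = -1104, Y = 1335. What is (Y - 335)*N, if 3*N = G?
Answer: -368000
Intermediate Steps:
N = -368 (N = (⅓)*(-1104) = -368)
(Y - 335)*N = (1335 - 335)*(-368) = 1000*(-368) = -368000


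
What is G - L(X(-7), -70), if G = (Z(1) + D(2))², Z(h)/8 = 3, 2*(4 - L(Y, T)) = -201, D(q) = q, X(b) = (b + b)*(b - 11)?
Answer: 1143/2 ≈ 571.50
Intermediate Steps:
X(b) = 2*b*(-11 + b) (X(b) = (2*b)*(-11 + b) = 2*b*(-11 + b))
L(Y, T) = 209/2 (L(Y, T) = 4 - ½*(-201) = 4 + 201/2 = 209/2)
Z(h) = 24 (Z(h) = 8*3 = 24)
G = 676 (G = (24 + 2)² = 26² = 676)
G - L(X(-7), -70) = 676 - 1*209/2 = 676 - 209/2 = 1143/2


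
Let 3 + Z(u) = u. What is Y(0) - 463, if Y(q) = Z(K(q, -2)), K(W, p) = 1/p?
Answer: -933/2 ≈ -466.50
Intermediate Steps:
Z(u) = -3 + u
Y(q) = -7/2 (Y(q) = -3 + 1/(-2) = -3 - 1/2 = -7/2)
Y(0) - 463 = -7/2 - 463 = -933/2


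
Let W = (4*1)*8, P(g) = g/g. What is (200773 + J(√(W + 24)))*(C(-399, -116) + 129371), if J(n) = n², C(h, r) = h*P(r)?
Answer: 25901317788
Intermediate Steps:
P(g) = 1
W = 32 (W = 4*8 = 32)
C(h, r) = h (C(h, r) = h*1 = h)
(200773 + J(√(W + 24)))*(C(-399, -116) + 129371) = (200773 + (√(32 + 24))²)*(-399 + 129371) = (200773 + (√56)²)*128972 = (200773 + (2*√14)²)*128972 = (200773 + 56)*128972 = 200829*128972 = 25901317788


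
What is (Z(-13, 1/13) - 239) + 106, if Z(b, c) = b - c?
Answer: -1899/13 ≈ -146.08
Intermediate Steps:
(Z(-13, 1/13) - 239) + 106 = ((-13 - 1/13) - 239) + 106 = (-170/13 - 239) + 106 = -3277/13 + 106 = -1899/13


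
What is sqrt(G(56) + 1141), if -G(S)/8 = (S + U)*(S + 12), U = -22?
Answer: I*sqrt(17355) ≈ 131.74*I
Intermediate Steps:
G(S) = -8*(-22 + S)*(12 + S) (G(S) = -8*(S - 22)*(S + 12) = -8*(-22 + S)*(12 + S))
sqrt(G(56) + 1141) = sqrt((2112 - 8*56**2 + 80*56) + 1141) = sqrt((2112 - 8*3136 + 4480) + 1141) = sqrt((2112 - 25088 + 4480) + 1141) = sqrt(-18496 + 1141) = sqrt(-17355) = I*sqrt(17355)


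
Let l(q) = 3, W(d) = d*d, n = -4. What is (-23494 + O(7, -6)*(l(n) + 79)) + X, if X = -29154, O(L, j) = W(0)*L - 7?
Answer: -53222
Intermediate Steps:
W(d) = d²
O(L, j) = -7 (O(L, j) = 0²*L - 7 = 0*L - 7 = 0 - 7 = -7)
(-23494 + O(7, -6)*(l(n) + 79)) + X = (-23494 - 7*(3 + 79)) - 29154 = (-23494 - 7*82) - 29154 = (-23494 - 574) - 29154 = -24068 - 29154 = -53222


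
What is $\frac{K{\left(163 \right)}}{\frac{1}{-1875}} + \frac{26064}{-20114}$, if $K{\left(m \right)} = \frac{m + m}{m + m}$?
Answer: $- \frac{18869907}{10057} \approx -1876.3$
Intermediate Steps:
$K{\left(m \right)} = 1$ ($K{\left(m \right)} = \frac{2 m}{2 m} = 2 m \frac{1}{2 m} = 1$)
$\frac{K{\left(163 \right)}}{\frac{1}{-1875}} + \frac{26064}{-20114} = 1 \frac{1}{\frac{1}{-1875}} + \frac{26064}{-20114} = 1 \frac{1}{- \frac{1}{1875}} + 26064 \left(- \frac{1}{20114}\right) = 1 \left(-1875\right) - \frac{13032}{10057} = -1875 - \frac{13032}{10057} = - \frac{18869907}{10057}$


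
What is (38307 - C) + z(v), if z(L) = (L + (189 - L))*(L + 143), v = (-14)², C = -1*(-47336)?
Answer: 55042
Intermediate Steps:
C = 47336
v = 196
z(L) = 27027 + 189*L (z(L) = 189*(143 + L) = 27027 + 189*L)
(38307 - C) + z(v) = (38307 - 1*47336) + (27027 + 189*196) = (38307 - 47336) + (27027 + 37044) = -9029 + 64071 = 55042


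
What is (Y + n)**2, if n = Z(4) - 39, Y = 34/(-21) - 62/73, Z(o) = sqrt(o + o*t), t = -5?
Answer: 4003670617/2350089 - 508568*I/1533 ≈ 1703.6 - 331.75*I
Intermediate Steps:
Z(o) = 2*sqrt(-o) (Z(o) = sqrt(o + o*(-5)) = sqrt(o - 5*o) = sqrt(-4*o) = 2*sqrt(-o))
Y = -3784/1533 (Y = 34*(-1/21) - 62*1/73 = -34/21 - 62/73 = -3784/1533 ≈ -2.4684)
n = -39 + 4*I (n = 2*sqrt(-1*4) - 39 = 2*sqrt(-4) - 39 = 2*(2*I) - 39 = 4*I - 39 = -39 + 4*I ≈ -39.0 + 4.0*I)
(Y + n)**2 = (-3784/1533 + (-39 + 4*I))**2 = (-63571/1533 + 4*I)**2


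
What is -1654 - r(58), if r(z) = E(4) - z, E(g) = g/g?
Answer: -1597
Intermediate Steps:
E(g) = 1
r(z) = 1 - z
-1654 - r(58) = -1654 - (1 - 1*58) = -1654 - (1 - 58) = -1654 - 1*(-57) = -1654 + 57 = -1597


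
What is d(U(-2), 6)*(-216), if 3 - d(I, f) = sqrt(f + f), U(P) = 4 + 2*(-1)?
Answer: -648 + 432*sqrt(3) ≈ 100.25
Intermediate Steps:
U(P) = 2 (U(P) = 4 - 2 = 2)
d(I, f) = 3 - sqrt(2)*sqrt(f) (d(I, f) = 3 - sqrt(f + f) = 3 - sqrt(2*f) = 3 - sqrt(2)*sqrt(f))
d(U(-2), 6)*(-216) = (3 - sqrt(2)*sqrt(6))*(-216) = (3 - 2*sqrt(3))*(-216) = -648 + 432*sqrt(3)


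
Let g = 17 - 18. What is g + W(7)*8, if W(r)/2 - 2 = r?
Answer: 143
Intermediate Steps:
W(r) = 4 + 2*r
g = -1
g + W(7)*8 = -1 + (4 + 2*7)*8 = -1 + (4 + 14)*8 = -1 + 18*8 = -1 + 144 = 143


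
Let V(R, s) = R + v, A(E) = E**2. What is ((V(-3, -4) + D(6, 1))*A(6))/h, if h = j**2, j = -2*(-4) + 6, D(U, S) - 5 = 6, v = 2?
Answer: 90/49 ≈ 1.8367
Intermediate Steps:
D(U, S) = 11 (D(U, S) = 5 + 6 = 11)
j = 14 (j = 8 + 6 = 14)
V(R, s) = 2 + R (V(R, s) = R + 2 = 2 + R)
h = 196 (h = 14**2 = 196)
((V(-3, -4) + D(6, 1))*A(6))/h = (((2 - 3) + 11)*6**2)/196 = ((-1 + 11)*36)*(1/196) = (10*36)*(1/196) = 360*(1/196) = 90/49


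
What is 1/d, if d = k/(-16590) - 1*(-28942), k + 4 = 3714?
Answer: 237/6859201 ≈ 3.4552e-5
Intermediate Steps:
k = 3710 (k = -4 + 3714 = 3710)
d = 6859201/237 (d = 3710/(-16590) - 1*(-28942) = 3710*(-1/16590) + 28942 = -53/237 + 28942 = 6859201/237 ≈ 28942.)
1/d = 1/(6859201/237) = 237/6859201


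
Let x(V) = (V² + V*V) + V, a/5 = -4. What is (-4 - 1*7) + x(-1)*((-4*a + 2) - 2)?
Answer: 69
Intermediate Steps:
a = -20 (a = 5*(-4) = -20)
x(V) = V + 2*V² (x(V) = (V² + V²) + V = 2*V² + V = V + 2*V²)
(-4 - 1*7) + x(-1)*((-4*a + 2) - 2) = (-4 - 1*7) + (-(1 + 2*(-1)))*((-4*(-20) + 2) - 2) = (-4 - 7) + (-(1 - 2))*((80 + 2) - 2) = -11 + (-1*(-1))*(82 - 2) = -11 + 1*80 = -11 + 80 = 69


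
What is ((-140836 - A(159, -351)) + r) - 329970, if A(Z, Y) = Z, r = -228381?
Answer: -699346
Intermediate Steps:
((-140836 - A(159, -351)) + r) - 329970 = ((-140836 - 1*159) - 228381) - 329970 = ((-140836 - 159) - 228381) - 329970 = (-140995 - 228381) - 329970 = -369376 - 329970 = -699346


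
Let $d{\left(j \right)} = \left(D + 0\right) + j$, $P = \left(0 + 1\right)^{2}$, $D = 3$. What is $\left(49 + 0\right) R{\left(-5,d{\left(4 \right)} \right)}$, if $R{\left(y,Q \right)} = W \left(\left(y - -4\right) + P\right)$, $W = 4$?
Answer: $0$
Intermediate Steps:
$P = 1$ ($P = 1^{2} = 1$)
$d{\left(j \right)} = 3 + j$ ($d{\left(j \right)} = \left(3 + 0\right) + j = 3 + j$)
$R{\left(y,Q \right)} = 20 + 4 y$ ($R{\left(y,Q \right)} = 4 \left(\left(y - -4\right) + 1\right) = 4 \left(\left(y + 4\right) + 1\right) = 4 \left(\left(4 + y\right) + 1\right) = 4 \left(5 + y\right) = 20 + 4 y$)
$\left(49 + 0\right) R{\left(-5,d{\left(4 \right)} \right)} = \left(49 + 0\right) \left(20 + 4 \left(-5\right)\right) = 49 \left(20 - 20\right) = 49 \cdot 0 = 0$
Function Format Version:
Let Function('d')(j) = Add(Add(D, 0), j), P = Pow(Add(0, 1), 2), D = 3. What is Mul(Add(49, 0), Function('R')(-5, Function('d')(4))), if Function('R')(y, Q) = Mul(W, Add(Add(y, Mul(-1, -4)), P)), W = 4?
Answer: 0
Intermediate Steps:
P = 1 (P = Pow(1, 2) = 1)
Function('d')(j) = Add(3, j) (Function('d')(j) = Add(Add(3, 0), j) = Add(3, j))
Function('R')(y, Q) = Add(20, Mul(4, y)) (Function('R')(y, Q) = Mul(4, Add(Add(y, Mul(-1, -4)), 1)) = Mul(4, Add(Add(y, 4), 1)) = Mul(4, Add(Add(4, y), 1)) = Mul(4, Add(5, y)) = Add(20, Mul(4, y)))
Mul(Add(49, 0), Function('R')(-5, Function('d')(4))) = Mul(Add(49, 0), Add(20, Mul(4, -5))) = Mul(49, Add(20, -20)) = Mul(49, 0) = 0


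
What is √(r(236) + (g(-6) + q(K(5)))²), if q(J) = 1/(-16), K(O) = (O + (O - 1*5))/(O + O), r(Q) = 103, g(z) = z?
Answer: √35777/16 ≈ 11.822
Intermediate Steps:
K(O) = (-5 + 2*O)/(2*O) (K(O) = (O + (O - 5))/((2*O)) = (O + (-5 + O))*(1/(2*O)) = (-5 + 2*O)*(1/(2*O)) = (-5 + 2*O)/(2*O))
q(J) = -1/16
√(r(236) + (g(-6) + q(K(5)))²) = √(103 + (-6 - 1/16)²) = √(103 + (-97/16)²) = √(103 + 9409/256) = √(35777/256) = √35777/16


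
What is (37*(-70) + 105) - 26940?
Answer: -29425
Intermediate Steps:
(37*(-70) + 105) - 26940 = (-2590 + 105) - 26940 = -2485 - 26940 = -29425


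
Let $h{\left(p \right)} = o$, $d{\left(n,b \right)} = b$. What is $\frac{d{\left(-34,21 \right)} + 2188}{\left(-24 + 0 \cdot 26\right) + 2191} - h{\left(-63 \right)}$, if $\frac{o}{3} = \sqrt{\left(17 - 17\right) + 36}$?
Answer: $- \frac{36797}{2167} \approx -16.981$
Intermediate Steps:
$o = 18$ ($o = 3 \sqrt{\left(17 - 17\right) + 36} = 3 \sqrt{0 + 36} = 3 \sqrt{36} = 3 \cdot 6 = 18$)
$h{\left(p \right)} = 18$
$\frac{d{\left(-34,21 \right)} + 2188}{\left(-24 + 0 \cdot 26\right) + 2191} - h{\left(-63 \right)} = \frac{21 + 2188}{\left(-24 + 0 \cdot 26\right) + 2191} - 18 = \frac{2209}{\left(-24 + 0\right) + 2191} - 18 = \frac{2209}{-24 + 2191} - 18 = \frac{2209}{2167} - 18 = - \frac{36797}{2167}$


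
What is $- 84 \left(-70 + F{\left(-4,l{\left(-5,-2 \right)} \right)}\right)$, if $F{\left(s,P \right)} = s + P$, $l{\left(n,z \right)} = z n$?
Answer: $5376$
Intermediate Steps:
$l{\left(n,z \right)} = n z$
$F{\left(s,P \right)} = P + s$
$- 84 \left(-70 + F{\left(-4,l{\left(-5,-2 \right)} \right)}\right) = - 84 \left(-70 - -6\right) = - 84 \left(-70 + \left(10 - 4\right)\right) = - 84 \left(-70 + 6\right) = \left(-84\right) \left(-64\right) = 5376$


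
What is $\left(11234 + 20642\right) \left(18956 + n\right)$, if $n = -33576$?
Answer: $-466027120$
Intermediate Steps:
$\left(11234 + 20642\right) \left(18956 + n\right) = \left(11234 + 20642\right) \left(18956 - 33576\right) = 31876 \left(-14620\right) = -466027120$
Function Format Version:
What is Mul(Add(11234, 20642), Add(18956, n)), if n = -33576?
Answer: -466027120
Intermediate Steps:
Mul(Add(11234, 20642), Add(18956, n)) = Mul(Add(11234, 20642), Add(18956, -33576)) = Mul(31876, -14620) = -466027120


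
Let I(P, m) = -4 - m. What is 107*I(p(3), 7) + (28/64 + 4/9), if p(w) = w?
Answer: -169361/144 ≈ -1176.1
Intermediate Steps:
107*I(p(3), 7) + (28/64 + 4/9) = 107*(-4 - 1*7) + (28/64 + 4/9) = 107*(-4 - 7) + (28*(1/64) + 4*(⅑)) = 107*(-11) + (7/16 + 4/9) = -1177 + 127/144 = -169361/144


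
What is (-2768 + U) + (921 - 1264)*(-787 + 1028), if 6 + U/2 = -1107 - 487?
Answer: -88631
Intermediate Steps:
U = -3200 (U = -12 + 2*(-1107 - 487) = -12 + 2*(-1594) = -12 - 3188 = -3200)
(-2768 + U) + (921 - 1264)*(-787 + 1028) = (-2768 - 3200) + (921 - 1264)*(-787 + 1028) = -5968 - 343*241 = -5968 - 82663 = -88631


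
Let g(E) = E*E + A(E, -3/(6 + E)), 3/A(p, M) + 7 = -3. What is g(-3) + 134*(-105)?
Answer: -140613/10 ≈ -14061.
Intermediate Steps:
A(p, M) = -3/10 (A(p, M) = 3/(-7 - 3) = 3/(-10) = 3*(-1/10) = -3/10)
g(E) = -3/10 + E**2 (g(E) = E*E - 3/10 = E**2 - 3/10 = -3/10 + E**2)
g(-3) + 134*(-105) = (-3/10 + (-3)**2) + 134*(-105) = (-3/10 + 9) - 14070 = 87/10 - 14070 = -140613/10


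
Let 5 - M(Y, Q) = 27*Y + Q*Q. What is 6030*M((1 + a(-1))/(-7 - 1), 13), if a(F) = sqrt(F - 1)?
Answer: -3874275/4 + 81405*I*sqrt(2)/4 ≈ -9.6857e+5 + 28781.0*I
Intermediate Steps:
a(F) = sqrt(-1 + F)
M(Y, Q) = 5 - Q**2 - 27*Y (M(Y, Q) = 5 - (27*Y + Q*Q) = 5 - (27*Y + Q**2) = 5 - (Q**2 + 27*Y) = 5 + (-Q**2 - 27*Y) = 5 - Q**2 - 27*Y)
6030*M((1 + a(-1))/(-7 - 1), 13) = 6030*(5 - 1*13**2 - 27*(1 + sqrt(-1 - 1))/(-7 - 1)) = 6030*(5 - 1*169 - 27*(1 + sqrt(-2))/(-8)) = 6030*(5 - 169 - 27*(1 + I*sqrt(2))*(-1)/8) = 6030*(5 - 169 - 27*(-1/8 - I*sqrt(2)/8)) = 6030*(5 - 169 + (27/8 + 27*I*sqrt(2)/8)) = 6030*(-1285/8 + 27*I*sqrt(2)/8) = -3874275/4 + 81405*I*sqrt(2)/4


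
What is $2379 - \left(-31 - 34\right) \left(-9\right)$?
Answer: $1794$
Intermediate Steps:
$2379 - \left(-31 - 34\right) \left(-9\right) = 2379 - \left(-65\right) \left(-9\right) = 2379 - 585 = 1794$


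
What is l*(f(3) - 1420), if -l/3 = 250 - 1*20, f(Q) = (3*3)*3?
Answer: 961170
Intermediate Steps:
f(Q) = 27 (f(Q) = 9*3 = 27)
l = -690 (l = -3*(250 - 1*20) = -3*(250 - 20) = -3*230 = -690)
l*(f(3) - 1420) = -690*(27 - 1420) = -690*(-1393) = 961170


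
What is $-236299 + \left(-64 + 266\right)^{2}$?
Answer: $-195495$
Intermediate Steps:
$-236299 + \left(-64 + 266\right)^{2} = -236299 + 202^{2} = -236299 + 40804 = -195495$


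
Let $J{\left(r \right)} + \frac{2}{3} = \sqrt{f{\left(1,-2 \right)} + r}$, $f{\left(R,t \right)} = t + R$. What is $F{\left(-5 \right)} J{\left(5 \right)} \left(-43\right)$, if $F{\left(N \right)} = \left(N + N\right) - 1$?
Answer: $\frac{1892}{3} \approx 630.67$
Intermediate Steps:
$F{\left(N \right)} = -1 + 2 N$ ($F{\left(N \right)} = 2 N - 1 = -1 + 2 N$)
$f{\left(R,t \right)} = R + t$
$J{\left(r \right)} = - \frac{2}{3} + \sqrt{-1 + r}$ ($J{\left(r \right)} = - \frac{2}{3} + \sqrt{\left(1 - 2\right) + r} = - \frac{2}{3} + \sqrt{-1 + r}$)
$F{\left(-5 \right)} J{\left(5 \right)} \left(-43\right) = \left(-1 + 2 \left(-5\right)\right) \left(- \frac{2}{3} + \sqrt{-1 + 5}\right) \left(-43\right) = \left(-1 - 10\right) \left(- \frac{2}{3} + \sqrt{4}\right) \left(-43\right) = - 11 \left(- \frac{2}{3} + 2\right) \left(-43\right) = \left(-11\right) \frac{4}{3} \left(-43\right) = \left(- \frac{44}{3}\right) \left(-43\right) = \frac{1892}{3}$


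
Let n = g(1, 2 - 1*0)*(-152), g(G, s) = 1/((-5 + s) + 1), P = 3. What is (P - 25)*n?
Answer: -1672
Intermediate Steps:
g(G, s) = 1/(-4 + s)
n = 76 (n = -152/(-4 + (2 - 1*0)) = -152/(-4 + (2 + 0)) = -152/(-4 + 2) = -152/(-2) = -½*(-152) = 76)
(P - 25)*n = (3 - 25)*76 = -22*76 = -1672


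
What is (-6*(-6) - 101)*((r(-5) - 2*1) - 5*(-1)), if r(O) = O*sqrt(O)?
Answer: -195 + 325*I*sqrt(5) ≈ -195.0 + 726.72*I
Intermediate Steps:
r(O) = O**(3/2)
(-6*(-6) - 101)*((r(-5) - 2*1) - 5*(-1)) = (-6*(-6) - 101)*(((-5)**(3/2) - 2*1) - 5*(-1)) = (36 - 101)*((-5*I*sqrt(5) - 2) + 5) = -65*((-2 - 5*I*sqrt(5)) + 5) = -65*(3 - 5*I*sqrt(5)) = -195 + 325*I*sqrt(5)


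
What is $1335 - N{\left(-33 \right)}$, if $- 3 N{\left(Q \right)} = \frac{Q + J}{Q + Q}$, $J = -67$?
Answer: $\frac{132215}{99} \approx 1335.5$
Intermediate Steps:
$N{\left(Q \right)} = - \frac{-67 + Q}{6 Q}$ ($N{\left(Q \right)} = - \frac{\left(Q - 67\right) \frac{1}{Q + Q}}{3} = - \frac{\left(-67 + Q\right) \frac{1}{2 Q}}{3} = - \frac{\frac{1}{2} \frac{1}{Q} \left(-67 + Q\right)}{3} = - \frac{-67 + Q}{6 Q}$)
$1335 - N{\left(-33 \right)} = 1335 - \frac{67 - -33}{6 \left(-33\right)} = 1335 - \frac{1}{6} \left(- \frac{1}{33}\right) \left(67 + 33\right) = 1335 - \frac{1}{6} \left(- \frac{1}{33}\right) 100 = 1335 - - \frac{50}{99} = 1335 + \frac{50}{99} = \frac{132215}{99}$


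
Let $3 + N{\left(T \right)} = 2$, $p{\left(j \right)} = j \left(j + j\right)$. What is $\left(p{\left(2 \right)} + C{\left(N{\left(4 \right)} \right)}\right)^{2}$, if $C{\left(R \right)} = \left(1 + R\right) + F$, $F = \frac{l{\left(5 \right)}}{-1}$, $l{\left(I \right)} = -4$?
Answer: $144$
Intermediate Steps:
$p{\left(j \right)} = 2 j^{2}$ ($p{\left(j \right)} = j 2 j = 2 j^{2}$)
$N{\left(T \right)} = -1$ ($N{\left(T \right)} = -3 + 2 = -1$)
$F = 4$ ($F = - \frac{4}{-1} = \left(-4\right) \left(-1\right) = 4$)
$C{\left(R \right)} = 5 + R$ ($C{\left(R \right)} = \left(1 + R\right) + 4 = 5 + R$)
$\left(p{\left(2 \right)} + C{\left(N{\left(4 \right)} \right)}\right)^{2} = \left(2 \cdot 2^{2} + \left(5 - 1\right)\right)^{2} = \left(2 \cdot 4 + 4\right)^{2} = \left(8 + 4\right)^{2} = 12^{2} = 144$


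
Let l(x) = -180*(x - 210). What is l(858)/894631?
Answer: -116640/894631 ≈ -0.13038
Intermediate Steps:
l(x) = 37800 - 180*x (l(x) = -180*(-210 + x) = 37800 - 180*x)
l(858)/894631 = (37800 - 180*858)/894631 = (37800 - 154440)*(1/894631) = -116640*1/894631 = -116640/894631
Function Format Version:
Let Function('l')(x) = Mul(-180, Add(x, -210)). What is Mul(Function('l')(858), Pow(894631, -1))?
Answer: Rational(-116640, 894631) ≈ -0.13038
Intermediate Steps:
Function('l')(x) = Add(37800, Mul(-180, x)) (Function('l')(x) = Mul(-180, Add(-210, x)) = Add(37800, Mul(-180, x)))
Mul(Function('l')(858), Pow(894631, -1)) = Mul(Add(37800, Mul(-180, 858)), Pow(894631, -1)) = Mul(Add(37800, -154440), Rational(1, 894631)) = Mul(-116640, Rational(1, 894631)) = Rational(-116640, 894631)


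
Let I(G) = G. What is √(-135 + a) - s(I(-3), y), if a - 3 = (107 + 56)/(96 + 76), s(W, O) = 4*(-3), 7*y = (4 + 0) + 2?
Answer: 12 + I*√969263/86 ≈ 12.0 + 11.448*I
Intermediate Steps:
y = 6/7 (y = ((4 + 0) + 2)/7 = (4 + 2)/7 = (⅐)*6 = 6/7 ≈ 0.85714)
s(W, O) = -12
a = 679/172 (a = 3 + (107 + 56)/(96 + 76) = 3 + 163/172 = 679/172 ≈ 3.9477)
√(-135 + a) - s(I(-3), y) = √(-135 + 679/172) - 1*(-12) = √(-22541/172) + 12 = I*√969263/86 + 12 = 12 + I*√969263/86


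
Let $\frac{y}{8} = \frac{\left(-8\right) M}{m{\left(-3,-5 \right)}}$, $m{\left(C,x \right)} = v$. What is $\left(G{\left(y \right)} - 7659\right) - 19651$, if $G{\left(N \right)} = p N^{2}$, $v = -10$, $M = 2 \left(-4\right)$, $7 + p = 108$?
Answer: $\frac{5936386}{25} \approx 2.3746 \cdot 10^{5}$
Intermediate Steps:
$p = 101$ ($p = -7 + 108 = 101$)
$M = -8$
$m{\left(C,x \right)} = -10$
$y = - \frac{256}{5}$ ($y = 8 \frac{\left(-8\right) \left(-8\right)}{-10} = 8 \cdot 64 \left(- \frac{1}{10}\right) = 8 \left(- \frac{32}{5}\right) = - \frac{256}{5} \approx -51.2$)
$G{\left(N \right)} = 101 N^{2}$
$\left(G{\left(y \right)} - 7659\right) - 19651 = \left(101 \left(- \frac{256}{5}\right)^{2} - 7659\right) - 19651 = \left(101 \cdot \frac{65536}{25} - 7659\right) - 19651 = \left(\frac{6619136}{25} - 7659\right) - 19651 = \frac{6427661}{25} - 19651 = \frac{5936386}{25}$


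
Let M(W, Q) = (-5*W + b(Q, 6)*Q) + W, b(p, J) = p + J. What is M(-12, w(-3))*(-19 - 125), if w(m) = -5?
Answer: -6192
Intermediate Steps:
b(p, J) = J + p
M(W, Q) = -4*W + Q*(6 + Q) (M(W, Q) = (-5*W + (6 + Q)*Q) + W = (-5*W + Q*(6 + Q)) + W = -4*W + Q*(6 + Q))
M(-12, w(-3))*(-19 - 125) = (-4*(-12) - 5*(6 - 5))*(-19 - 125) = (48 - 5*1)*(-144) = (48 - 5)*(-144) = 43*(-144) = -6192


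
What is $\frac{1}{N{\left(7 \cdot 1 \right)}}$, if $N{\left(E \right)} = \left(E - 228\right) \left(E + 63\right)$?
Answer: $- \frac{1}{15470} \approx -6.4641 \cdot 10^{-5}$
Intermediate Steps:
$N{\left(E \right)} = \left(-228 + E\right) \left(63 + E\right)$
$\frac{1}{N{\left(7 \cdot 1 \right)}} = \frac{1}{-14364 + \left(7 \cdot 1\right)^{2} - 165 \cdot 7 \cdot 1} = \frac{1}{-14364 + 7^{2} - 1155} = \frac{1}{-14364 + 49 - 1155} = \frac{1}{-15470} = - \frac{1}{15470}$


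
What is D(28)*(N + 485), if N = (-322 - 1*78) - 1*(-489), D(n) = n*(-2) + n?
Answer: -16072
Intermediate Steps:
D(n) = -n (D(n) = -2*n + n = -n)
N = 89 (N = (-322 - 78) + 489 = -400 + 489 = 89)
D(28)*(N + 485) = (-1*28)*(89 + 485) = -28*574 = -16072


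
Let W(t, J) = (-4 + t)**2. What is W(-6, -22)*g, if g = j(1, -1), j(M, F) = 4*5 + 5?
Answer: 2500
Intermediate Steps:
j(M, F) = 25 (j(M, F) = 20 + 5 = 25)
g = 25
W(-6, -22)*g = (-4 - 6)**2*25 = (-10)**2*25 = 100*25 = 2500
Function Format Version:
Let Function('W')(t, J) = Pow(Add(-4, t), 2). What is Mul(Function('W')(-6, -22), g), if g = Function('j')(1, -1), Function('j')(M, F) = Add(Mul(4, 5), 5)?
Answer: 2500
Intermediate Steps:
Function('j')(M, F) = 25 (Function('j')(M, F) = Add(20, 5) = 25)
g = 25
Mul(Function('W')(-6, -22), g) = Mul(Pow(Add(-4, -6), 2), 25) = Mul(Pow(-10, 2), 25) = Mul(100, 25) = 2500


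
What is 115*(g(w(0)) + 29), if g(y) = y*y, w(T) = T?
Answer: 3335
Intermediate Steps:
g(y) = y**2
115*(g(w(0)) + 29) = 115*(0**2 + 29) = 115*(0 + 29) = 115*29 = 3335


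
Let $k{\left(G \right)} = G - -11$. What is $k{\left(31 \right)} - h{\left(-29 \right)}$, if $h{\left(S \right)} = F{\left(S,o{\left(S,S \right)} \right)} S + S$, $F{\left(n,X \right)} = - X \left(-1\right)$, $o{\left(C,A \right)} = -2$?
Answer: $13$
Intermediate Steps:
$k{\left(G \right)} = 11 + G$ ($k{\left(G \right)} = G + 11 = 11 + G$)
$F{\left(n,X \right)} = X$
$h{\left(S \right)} = - S$ ($h{\left(S \right)} = - 2 S + S = - S$)
$k{\left(31 \right)} - h{\left(-29 \right)} = \left(11 + 31\right) - \left(-1\right) \left(-29\right) = 42 - 29 = 13$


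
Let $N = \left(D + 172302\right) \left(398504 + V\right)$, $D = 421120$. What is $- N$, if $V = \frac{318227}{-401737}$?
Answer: $- \frac{13571856428567466}{57391} \approx -2.3648 \cdot 10^{11}$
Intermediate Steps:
$V = - \frac{45461}{57391}$ ($V = 318227 \left(- \frac{1}{401737}\right) = - \frac{45461}{57391} \approx -0.79213$)
$N = \frac{13571856428567466}{57391}$ ($N = \left(421120 + 172302\right) \left(398504 - \frac{45461}{57391}\right) = 593422 \cdot \frac{22870497603}{57391} = \frac{13571856428567466}{57391} \approx 2.3648 \cdot 10^{11}$)
$- N = \left(-1\right) \frac{13571856428567466}{57391} = - \frac{13571856428567466}{57391}$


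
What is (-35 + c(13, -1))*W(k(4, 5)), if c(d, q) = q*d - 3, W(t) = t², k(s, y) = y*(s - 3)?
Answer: -1275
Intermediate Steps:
k(s, y) = y*(-3 + s)
c(d, q) = -3 + d*q (c(d, q) = d*q - 3 = -3 + d*q)
(-35 + c(13, -1))*W(k(4, 5)) = (-35 + (-3 + 13*(-1)))*(5*(-3 + 4))² = (-35 + (-3 - 13))*(5*1)² = (-35 - 16)*5² = -51*25 = -1275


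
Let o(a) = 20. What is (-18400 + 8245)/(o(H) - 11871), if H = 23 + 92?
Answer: 10155/11851 ≈ 0.85689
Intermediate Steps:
H = 115
(-18400 + 8245)/(o(H) - 11871) = (-18400 + 8245)/(20 - 11871) = -10155/(-11851) = -10155*(-1/11851) = 10155/11851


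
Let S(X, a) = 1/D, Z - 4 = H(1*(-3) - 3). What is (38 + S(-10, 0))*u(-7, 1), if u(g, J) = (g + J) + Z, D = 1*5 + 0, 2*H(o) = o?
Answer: -191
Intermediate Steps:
H(o) = o/2
Z = 1 (Z = 4 + (1*(-3) - 3)/2 = 4 + (-3 - 3)/2 = 4 + (1/2)*(-6) = 4 - 3 = 1)
D = 5 (D = 5 + 0 = 5)
S(X, a) = 1/5
u(g, J) = 1 + J + g (u(g, J) = (g + J) + 1 = (J + g) + 1 = 1 + J + g)
(38 + S(-10, 0))*u(-7, 1) = (38 + 1/5)*(1 + 1 - 7) = (191/5)*(-5) = -191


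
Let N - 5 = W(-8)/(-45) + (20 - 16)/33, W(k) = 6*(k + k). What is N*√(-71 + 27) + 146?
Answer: 146 + 798*I*√11/55 ≈ 146.0 + 48.121*I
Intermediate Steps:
W(k) = 12*k (W(k) = 6*(2*k) = 12*k)
N = 399/55 (N = 5 + ((12*(-8))/(-45) + (20 - 16)/33) = 5 + (-96*(-1/45) + 4*(1/33)) = 5 + (32/15 + 4/33) = 5 + 124/55 = 399/55 ≈ 7.2545)
N*√(-71 + 27) + 146 = 399*√(-71 + 27)/55 + 146 = 399*√(-44)/55 + 146 = 399*(2*I*√11)/55 + 146 = 798*I*√11/55 + 146 = 146 + 798*I*√11/55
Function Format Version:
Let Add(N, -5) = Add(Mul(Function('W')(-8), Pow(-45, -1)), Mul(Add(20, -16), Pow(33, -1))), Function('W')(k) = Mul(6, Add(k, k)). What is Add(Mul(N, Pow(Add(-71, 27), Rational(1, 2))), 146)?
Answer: Add(146, Mul(Rational(798, 55), I, Pow(11, Rational(1, 2)))) ≈ Add(146.00, Mul(48.121, I))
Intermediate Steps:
Function('W')(k) = Mul(12, k) (Function('W')(k) = Mul(6, Mul(2, k)) = Mul(12, k))
N = Rational(399, 55) (N = Add(5, Add(Mul(Mul(12, -8), Pow(-45, -1)), Mul(Add(20, -16), Pow(33, -1)))) = Add(5, Add(Mul(-96, Rational(-1, 45)), Mul(4, Rational(1, 33)))) = Add(5, Add(Rational(32, 15), Rational(4, 33))) = Add(5, Rational(124, 55)) = Rational(399, 55) ≈ 7.2545)
Add(Mul(N, Pow(Add(-71, 27), Rational(1, 2))), 146) = Add(Mul(Rational(399, 55), Pow(Add(-71, 27), Rational(1, 2))), 146) = Add(Mul(Rational(399, 55), Pow(-44, Rational(1, 2))), 146) = Add(Mul(Rational(399, 55), Mul(2, I, Pow(11, Rational(1, 2)))), 146) = Add(Mul(Rational(798, 55), I, Pow(11, Rational(1, 2))), 146) = Add(146, Mul(Rational(798, 55), I, Pow(11, Rational(1, 2))))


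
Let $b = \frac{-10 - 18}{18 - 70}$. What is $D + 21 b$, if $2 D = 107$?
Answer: $\frac{1685}{26} \approx 64.808$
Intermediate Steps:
$D = \frac{107}{2}$ ($D = \frac{1}{2} \cdot 107 = \frac{107}{2} \approx 53.5$)
$b = \frac{7}{13}$ ($b = - \frac{28}{-52} = \left(-28\right) \left(- \frac{1}{52}\right) = \frac{7}{13} \approx 0.53846$)
$D + 21 b = \frac{107}{2} + 21 \cdot \frac{7}{13} = \frac{107}{2} + \frac{147}{13} = \frac{1685}{26}$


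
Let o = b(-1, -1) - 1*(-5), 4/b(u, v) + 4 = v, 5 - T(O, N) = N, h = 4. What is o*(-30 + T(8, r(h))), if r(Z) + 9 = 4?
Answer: -84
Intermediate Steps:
r(Z) = -5 (r(Z) = -9 + 4 = -5)
T(O, N) = 5 - N
b(u, v) = 4/(-4 + v)
o = 21/5 (o = 4/(-4 - 1) - 1*(-5) = 4/(-5) + 5 = 4*(-1/5) + 5 = -4/5 + 5 = 21/5 ≈ 4.2000)
o*(-30 + T(8, r(h))) = 21*(-30 + (5 - 1*(-5)))/5 = 21*(-30 + (5 + 5))/5 = 21*(-30 + 10)/5 = (21/5)*(-20) = -84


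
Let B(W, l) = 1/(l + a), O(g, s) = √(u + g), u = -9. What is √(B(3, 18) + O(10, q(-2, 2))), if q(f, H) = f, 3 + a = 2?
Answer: 3*√34/17 ≈ 1.0290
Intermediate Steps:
a = -1 (a = -3 + 2 = -1)
O(g, s) = √(-9 + g)
B(W, l) = 1/(-1 + l) (B(W, l) = 1/(l - 1) = 1/(-1 + l))
√(B(3, 18) + O(10, q(-2, 2))) = √(1/(-1 + 18) + √(-9 + 10)) = √(1/17 + √1) = √(1/17 + 1) = √(18/17) = 3*√34/17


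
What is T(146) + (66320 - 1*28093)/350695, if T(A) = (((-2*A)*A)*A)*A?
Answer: -318691876041613/350695 ≈ -9.0874e+8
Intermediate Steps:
T(A) = -2*A⁴ (T(A) = ((-2*A²)*A)*A = (-2*A³)*A = -2*A⁴)
T(146) + (66320 - 1*28093)/350695 = -2*146⁴ + (66320 - 1*28093)/350695 = -2*454371856 + (66320 - 28093)*(1/350695) = -908743712 + 38227*(1/350695) = -908743712 + 38227/350695 = -318691876041613/350695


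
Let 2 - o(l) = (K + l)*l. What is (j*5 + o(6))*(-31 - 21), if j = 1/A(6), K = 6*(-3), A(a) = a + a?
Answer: -11609/3 ≈ -3869.7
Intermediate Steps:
A(a) = 2*a
K = -18
j = 1/12 (j = 1/(2*6) = 1/12 ≈ 0.083333)
o(l) = 2 - l*(-18 + l) (o(l) = 2 - (-18 + l)*l = 2 - l*(-18 + l))
(j*5 + o(6))*(-31 - 21) = ((1/12)*5 + (2 - 1*6² + 18*6))*(-31 - 21) = (5/12 + (2 - 1*36 + 108))*(-52) = (5/12 + (2 - 36 + 108))*(-52) = (5/12 + 74)*(-52) = (893/12)*(-52) = -11609/3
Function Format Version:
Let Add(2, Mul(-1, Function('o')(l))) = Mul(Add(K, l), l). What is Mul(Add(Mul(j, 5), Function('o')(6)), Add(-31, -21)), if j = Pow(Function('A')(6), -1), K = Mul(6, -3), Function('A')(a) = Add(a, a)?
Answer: Rational(-11609, 3) ≈ -3869.7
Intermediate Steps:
Function('A')(a) = Mul(2, a)
K = -18
j = Rational(1, 12) (j = Pow(Mul(2, 6), -1) = Pow(12, -1) = Rational(1, 12) ≈ 0.083333)
Function('o')(l) = Add(2, Mul(-1, l, Add(-18, l))) (Function('o')(l) = Add(2, Mul(-1, Mul(Add(-18, l), l))) = Add(2, Mul(-1, Mul(l, Add(-18, l)))) = Add(2, Mul(-1, l, Add(-18, l))))
Mul(Add(Mul(j, 5), Function('o')(6)), Add(-31, -21)) = Mul(Add(Mul(Rational(1, 12), 5), Add(2, Mul(-1, Pow(6, 2)), Mul(18, 6))), Add(-31, -21)) = Mul(Add(Rational(5, 12), Add(2, Mul(-1, 36), 108)), -52) = Mul(Add(Rational(5, 12), Add(2, -36, 108)), -52) = Mul(Add(Rational(5, 12), 74), -52) = Mul(Rational(893, 12), -52) = Rational(-11609, 3)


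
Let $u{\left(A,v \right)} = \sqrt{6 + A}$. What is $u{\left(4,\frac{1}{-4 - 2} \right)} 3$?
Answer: $3 \sqrt{10} \approx 9.4868$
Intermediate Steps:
$u{\left(4,\frac{1}{-4 - 2} \right)} 3 = \sqrt{6 + 4} \cdot 3 = \sqrt{10} \cdot 3 = 3 \sqrt{10}$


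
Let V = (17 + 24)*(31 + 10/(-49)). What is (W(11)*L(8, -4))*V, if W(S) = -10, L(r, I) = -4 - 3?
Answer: 618690/7 ≈ 88384.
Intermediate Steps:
L(r, I) = -7
V = 61869/49 (V = 41*(31 + 10*(-1/49)) = 41*(31 - 10/49) = 41*(1509/49) = 61869/49 ≈ 1262.6)
(W(11)*L(8, -4))*V = -10*(-7)*(61869/49) = 70*(61869/49) = 618690/7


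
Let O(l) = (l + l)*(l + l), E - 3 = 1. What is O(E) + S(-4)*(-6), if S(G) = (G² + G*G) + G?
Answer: -104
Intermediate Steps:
E = 4 (E = 3 + 1 = 4)
O(l) = 4*l² (O(l) = (2*l)*(2*l) = 4*l²)
S(G) = G + 2*G² (S(G) = (G² + G²) + G = 2*G² + G = G + 2*G²)
O(E) + S(-4)*(-6) = 4*4² - 4*(1 + 2*(-4))*(-6) = 4*16 - 4*(1 - 8)*(-6) = 64 - 4*(-7)*(-6) = 64 + 28*(-6) = 64 - 168 = -104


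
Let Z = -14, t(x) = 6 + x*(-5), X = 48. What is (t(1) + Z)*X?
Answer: -624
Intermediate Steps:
t(x) = 6 - 5*x
(t(1) + Z)*X = ((6 - 5*1) - 14)*48 = ((6 - 5) - 14)*48 = (1 - 14)*48 = -13*48 = -624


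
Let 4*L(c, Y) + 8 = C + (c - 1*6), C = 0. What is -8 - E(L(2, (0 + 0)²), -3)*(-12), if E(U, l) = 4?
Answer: 40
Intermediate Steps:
L(c, Y) = -7/2 + c/4 (L(c, Y) = -2 + (0 + (c - 1*6))/4 = -2 + (0 + (c - 6))/4 = -2 + (0 + (-6 + c))/4 = -2 + (-6 + c)/4 = -2 + (-3/2 + c/4) = -7/2 + c/4)
-8 - E(L(2, (0 + 0)²), -3)*(-12) = -8 - 1*4*(-12) = -8 - 4*(-12) = -8 + 48 = 40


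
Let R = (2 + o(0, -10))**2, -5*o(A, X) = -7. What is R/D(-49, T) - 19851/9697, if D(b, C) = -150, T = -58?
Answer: -77243683/36363750 ≈ -2.1242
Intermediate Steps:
o(A, X) = 7/5 (o(A, X) = -1/5*(-7) = 7/5)
R = 289/25 (R = (2 + 7/5)**2 = (17/5)**2 = 289/25 ≈ 11.560)
R/D(-49, T) - 19851/9697 = (289/25)/(-150) - 19851/9697 = (289/25)*(-1/150) - 19851*1/9697 = -289/3750 - 19851/9697 = -77243683/36363750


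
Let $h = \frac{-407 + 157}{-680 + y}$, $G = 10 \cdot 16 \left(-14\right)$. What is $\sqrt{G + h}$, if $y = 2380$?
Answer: $\frac{i \sqrt{2589610}}{34} \approx 47.33 i$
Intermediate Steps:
$G = -2240$ ($G = 160 \left(-14\right) = -2240$)
$h = - \frac{5}{34}$ ($h = \frac{-407 + 157}{-680 + 2380} = - \frac{250}{1700} = \left(-250\right) \frac{1}{1700} = - \frac{5}{34} \approx -0.14706$)
$\sqrt{G + h} = \sqrt{-2240 - \frac{5}{34}} = \sqrt{- \frac{76165}{34}} = \frac{i \sqrt{2589610}}{34}$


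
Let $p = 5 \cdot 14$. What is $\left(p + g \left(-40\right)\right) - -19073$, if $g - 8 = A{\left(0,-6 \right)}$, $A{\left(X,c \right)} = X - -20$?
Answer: $18023$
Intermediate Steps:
$p = 70$
$A{\left(X,c \right)} = 20 + X$ ($A{\left(X,c \right)} = X + 20 = 20 + X$)
$g = 28$ ($g = 8 + \left(20 + 0\right) = 8 + 20 = 28$)
$\left(p + g \left(-40\right)\right) - -19073 = \left(70 + 28 \left(-40\right)\right) - -19073 = \left(70 - 1120\right) + 19073 = -1050 + 19073 = 18023$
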